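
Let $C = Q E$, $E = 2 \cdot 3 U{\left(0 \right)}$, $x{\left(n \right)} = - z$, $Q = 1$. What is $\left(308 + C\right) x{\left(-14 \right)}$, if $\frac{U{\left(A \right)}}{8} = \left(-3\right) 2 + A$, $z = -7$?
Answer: $140$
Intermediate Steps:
$x{\left(n \right)} = 7$ ($x{\left(n \right)} = \left(-1\right) \left(-7\right) = 7$)
$U{\left(A \right)} = -48 + 8 A$ ($U{\left(A \right)} = 8 \left(\left(-3\right) 2 + A\right) = 8 \left(-6 + A\right) = -48 + 8 A$)
$E = -288$ ($E = 2 \cdot 3 \left(-48 + 8 \cdot 0\right) = 6 \left(-48 + 0\right) = 6 \left(-48\right) = -288$)
$C = -288$ ($C = 1 \left(-288\right) = -288$)
$\left(308 + C\right) x{\left(-14 \right)} = \left(308 - 288\right) 7 = 20 \cdot 7 = 140$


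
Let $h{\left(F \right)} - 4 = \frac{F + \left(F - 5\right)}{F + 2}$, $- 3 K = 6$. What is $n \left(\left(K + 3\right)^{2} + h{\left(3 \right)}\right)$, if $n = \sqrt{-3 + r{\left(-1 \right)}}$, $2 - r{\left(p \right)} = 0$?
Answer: $\frac{26 i}{5} \approx 5.2 i$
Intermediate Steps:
$r{\left(p \right)} = 2$ ($r{\left(p \right)} = 2 - 0 = 2 + 0 = 2$)
$K = -2$ ($K = \left(- \frac{1}{3}\right) 6 = -2$)
$n = i$ ($n = \sqrt{-3 + 2} = \sqrt{-1} = i \approx 1.0 i$)
$h{\left(F \right)} = 4 + \frac{-5 + 2 F}{2 + F}$ ($h{\left(F \right)} = 4 + \frac{F + \left(F - 5\right)}{F + 2} = 4 + \frac{F + \left(-5 + F\right)}{2 + F} = 4 + \frac{-5 + 2 F}{2 + F}$)
$n \left(\left(K + 3\right)^{2} + h{\left(3 \right)}\right) = i \left(\left(-2 + 3\right)^{2} + \frac{3 \left(1 + 2 \cdot 3\right)}{2 + 3}\right) = i \left(1^{2} + \frac{3 \left(1 + 6\right)}{5}\right) = i \left(1 + 3 \cdot \frac{1}{5} \cdot 7\right) = i \left(1 + \frac{21}{5}\right) = i \frac{26}{5} = \frac{26 i}{5}$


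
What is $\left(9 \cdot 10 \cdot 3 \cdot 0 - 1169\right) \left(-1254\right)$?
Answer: $1465926$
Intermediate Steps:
$\left(9 \cdot 10 \cdot 3 \cdot 0 - 1169\right) \left(-1254\right) = \left(90 \cdot 0 - 1169\right) \left(-1254\right) = \left(0 - 1169\right) \left(-1254\right) = \left(-1169\right) \left(-1254\right) = 1465926$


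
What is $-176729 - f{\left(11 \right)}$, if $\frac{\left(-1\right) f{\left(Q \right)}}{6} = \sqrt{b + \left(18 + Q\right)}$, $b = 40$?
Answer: $-176729 + 6 \sqrt{69} \approx -1.7668 \cdot 10^{5}$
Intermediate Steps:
$f{\left(Q \right)} = - 6 \sqrt{58 + Q}$ ($f{\left(Q \right)} = - 6 \sqrt{40 + \left(18 + Q\right)} = - 6 \sqrt{58 + Q}$)
$-176729 - f{\left(11 \right)} = -176729 - - 6 \sqrt{58 + 11} = -176729 - - 6 \sqrt{69} = -176729 + 6 \sqrt{69}$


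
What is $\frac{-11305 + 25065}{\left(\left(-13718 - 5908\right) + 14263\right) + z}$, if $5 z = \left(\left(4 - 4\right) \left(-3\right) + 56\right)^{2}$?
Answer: $- \frac{68800}{23679} \approx -2.9055$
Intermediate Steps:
$z = \frac{3136}{5}$ ($z = \frac{\left(\left(4 - 4\right) \left(-3\right) + 56\right)^{2}}{5} = \frac{\left(0 \left(-3\right) + 56\right)^{2}}{5} = \frac{\left(0 + 56\right)^{2}}{5} = \frac{56^{2}}{5} = \frac{1}{5} \cdot 3136 = \frac{3136}{5} \approx 627.2$)
$\frac{-11305 + 25065}{\left(\left(-13718 - 5908\right) + 14263\right) + z} = \frac{-11305 + 25065}{\left(\left(-13718 - 5908\right) + 14263\right) + \frac{3136}{5}} = \frac{13760}{\left(-19626 + 14263\right) + \frac{3136}{5}} = \frac{13760}{-5363 + \frac{3136}{5}} = \frac{13760}{- \frac{23679}{5}} = 13760 \left(- \frac{5}{23679}\right) = - \frac{68800}{23679}$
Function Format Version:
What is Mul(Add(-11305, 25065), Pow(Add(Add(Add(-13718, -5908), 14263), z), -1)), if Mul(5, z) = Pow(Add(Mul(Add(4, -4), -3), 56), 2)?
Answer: Rational(-68800, 23679) ≈ -2.9055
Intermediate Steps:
z = Rational(3136, 5) (z = Mul(Rational(1, 5), Pow(Add(Mul(Add(4, -4), -3), 56), 2)) = Mul(Rational(1, 5), Pow(Add(Mul(0, -3), 56), 2)) = Mul(Rational(1, 5), Pow(Add(0, 56), 2)) = Mul(Rational(1, 5), Pow(56, 2)) = Mul(Rational(1, 5), 3136) = Rational(3136, 5) ≈ 627.20)
Mul(Add(-11305, 25065), Pow(Add(Add(Add(-13718, -5908), 14263), z), -1)) = Mul(Add(-11305, 25065), Pow(Add(Add(Add(-13718, -5908), 14263), Rational(3136, 5)), -1)) = Mul(13760, Pow(Add(Add(-19626, 14263), Rational(3136, 5)), -1)) = Mul(13760, Pow(Add(-5363, Rational(3136, 5)), -1)) = Mul(13760, Pow(Rational(-23679, 5), -1)) = Mul(13760, Rational(-5, 23679)) = Rational(-68800, 23679)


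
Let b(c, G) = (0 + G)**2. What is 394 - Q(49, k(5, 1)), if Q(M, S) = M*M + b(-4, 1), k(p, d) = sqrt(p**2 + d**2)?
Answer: -2008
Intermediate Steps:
b(c, G) = G**2
k(p, d) = sqrt(d**2 + p**2)
Q(M, S) = 1 + M**2 (Q(M, S) = M*M + 1**2 = M**2 + 1 = 1 + M**2)
394 - Q(49, k(5, 1)) = 394 - (1 + 49**2) = 394 - (1 + 2401) = 394 - 1*2402 = 394 - 2402 = -2008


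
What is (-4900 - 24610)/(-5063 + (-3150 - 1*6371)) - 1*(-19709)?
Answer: 143732783/7292 ≈ 19711.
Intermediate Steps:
(-4900 - 24610)/(-5063 + (-3150 - 1*6371)) - 1*(-19709) = -29510/(-5063 + (-3150 - 6371)) + 19709 = -29510/(-5063 - 9521) + 19709 = -29510/(-14584) + 19709 = -29510*(-1/14584) + 19709 = 14755/7292 + 19709 = 143732783/7292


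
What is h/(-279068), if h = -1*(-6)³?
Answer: -54/69767 ≈ -0.00077400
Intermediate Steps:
h = 216 (h = -1*(-216) = 216)
h/(-279068) = 216/(-279068) = 216*(-1/279068) = -54/69767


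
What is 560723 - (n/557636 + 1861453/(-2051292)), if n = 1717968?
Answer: 186668836976723/332908692 ≈ 5.6072e+5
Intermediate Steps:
560723 - (n/557636 + 1861453/(-2051292)) = 560723 - (1717968/557636 + 1861453/(-2051292)) = 560723 - (1717968*(1/557636) + 1861453*(-1/2051292)) = 560723 - (429492/139409 - 2167/2388) = 560723 - 1*723527593/332908692 = 560723 - 723527593/332908692 = 186668836976723/332908692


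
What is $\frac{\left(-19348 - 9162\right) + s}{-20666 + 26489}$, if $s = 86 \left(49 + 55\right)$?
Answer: $- \frac{2174}{647} \approx -3.3601$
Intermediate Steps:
$s = 8944$ ($s = 86 \cdot 104 = 8944$)
$\frac{\left(-19348 - 9162\right) + s}{-20666 + 26489} = \frac{\left(-19348 - 9162\right) + 8944}{-20666 + 26489} = \frac{-28510 + 8944}{5823} = \left(-19566\right) \frac{1}{5823} = - \frac{2174}{647}$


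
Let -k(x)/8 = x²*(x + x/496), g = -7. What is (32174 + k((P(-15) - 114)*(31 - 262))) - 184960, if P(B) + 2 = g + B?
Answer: -8050068802202138/31 ≈ -2.5968e+14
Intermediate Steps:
P(B) = -9 + B (P(B) = -2 + (-7 + B) = -9 + B)
k(x) = -497*x³/62 (k(x) = -8*x²*(x + x/496) = -8*x²*497*x/496 = -497*x³/62)
(32174 + k((P(-15) - 114)*(31 - 262))) - 184960 = (32174 - 497*(31 - 262)³*((-9 - 15) - 114)³/62) - 184960 = (32174 - 497*(-12326391*(-24 - 114)³)/62) - 184960 = (32174 - 497*(-138*(-231))³/62) - 184960 = (32174 - 497/62*31878³) - 184960 = (32174 - 497/62*32394643048152) - 184960 = (32174 - 8050068797465772/31) - 184960 = -8050068796468378/31 - 184960 = -8050068802202138/31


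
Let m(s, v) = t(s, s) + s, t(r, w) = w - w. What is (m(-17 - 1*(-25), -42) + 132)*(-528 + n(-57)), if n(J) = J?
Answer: -81900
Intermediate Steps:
t(r, w) = 0
m(s, v) = s (m(s, v) = 0 + s = s)
(m(-17 - 1*(-25), -42) + 132)*(-528 + n(-57)) = ((-17 - 1*(-25)) + 132)*(-528 - 57) = ((-17 + 25) + 132)*(-585) = (8 + 132)*(-585) = 140*(-585) = -81900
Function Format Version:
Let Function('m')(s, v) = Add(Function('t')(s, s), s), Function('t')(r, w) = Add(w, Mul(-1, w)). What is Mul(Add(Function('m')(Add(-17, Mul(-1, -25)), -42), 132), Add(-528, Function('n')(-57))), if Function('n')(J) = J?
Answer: -81900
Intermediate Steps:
Function('t')(r, w) = 0
Function('m')(s, v) = s (Function('m')(s, v) = Add(0, s) = s)
Mul(Add(Function('m')(Add(-17, Mul(-1, -25)), -42), 132), Add(-528, Function('n')(-57))) = Mul(Add(Add(-17, Mul(-1, -25)), 132), Add(-528, -57)) = Mul(Add(Add(-17, 25), 132), -585) = Mul(Add(8, 132), -585) = Mul(140, -585) = -81900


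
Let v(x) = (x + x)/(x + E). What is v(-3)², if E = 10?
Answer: 36/49 ≈ 0.73469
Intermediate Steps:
v(x) = 2*x/(10 + x) (v(x) = (x + x)/(x + 10) = (2*x)/(10 + x) = 2*x/(10 + x))
v(-3)² = (2*(-3)/(10 - 3))² = (2*(-3)/7)² = (2*(-3)*(⅐))² = (-6/7)² = 36/49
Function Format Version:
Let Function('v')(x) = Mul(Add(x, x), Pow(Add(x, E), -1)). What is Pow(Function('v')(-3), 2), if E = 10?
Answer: Rational(36, 49) ≈ 0.73469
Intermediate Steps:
Function('v')(x) = Mul(2, x, Pow(Add(10, x), -1)) (Function('v')(x) = Mul(Add(x, x), Pow(Add(x, 10), -1)) = Mul(Mul(2, x), Pow(Add(10, x), -1)) = Mul(2, x, Pow(Add(10, x), -1)))
Pow(Function('v')(-3), 2) = Pow(Mul(2, -3, Pow(Add(10, -3), -1)), 2) = Pow(Mul(2, -3, Pow(7, -1)), 2) = Pow(Mul(2, -3, Rational(1, 7)), 2) = Pow(Rational(-6, 7), 2) = Rational(36, 49)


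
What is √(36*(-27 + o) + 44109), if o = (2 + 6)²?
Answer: 9*√561 ≈ 213.17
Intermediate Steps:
o = 64 (o = 8² = 64)
√(36*(-27 + o) + 44109) = √(36*(-27 + 64) + 44109) = √(36*37 + 44109) = √(1332 + 44109) = √45441 = 9*√561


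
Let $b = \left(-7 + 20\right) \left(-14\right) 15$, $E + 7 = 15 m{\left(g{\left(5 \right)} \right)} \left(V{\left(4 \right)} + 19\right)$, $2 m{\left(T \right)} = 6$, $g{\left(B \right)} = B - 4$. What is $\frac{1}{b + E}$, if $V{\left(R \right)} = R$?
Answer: $- \frac{1}{1702} \approx -0.00058754$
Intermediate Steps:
$g{\left(B \right)} = -4 + B$ ($g{\left(B \right)} = B - 4 = -4 + B$)
$m{\left(T \right)} = 3$ ($m{\left(T \right)} = \frac{1}{2} \cdot 6 = 3$)
$E = 1028$ ($E = -7 + 15 \cdot 3 \left(4 + 19\right) = -7 + 45 \cdot 23 = -7 + 1035 = 1028$)
$b = -2730$ ($b = 13 \left(-14\right) 15 = \left(-182\right) 15 = -2730$)
$\frac{1}{b + E} = \frac{1}{-2730 + 1028} = \frac{1}{-1702} = - \frac{1}{1702}$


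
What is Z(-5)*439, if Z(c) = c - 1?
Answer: -2634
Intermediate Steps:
Z(c) = -1 + c
Z(-5)*439 = (-1 - 5)*439 = -6*439 = -2634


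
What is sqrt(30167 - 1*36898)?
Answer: I*sqrt(6731) ≈ 82.043*I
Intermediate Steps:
sqrt(30167 - 1*36898) = sqrt(30167 - 36898) = sqrt(-6731) = I*sqrt(6731)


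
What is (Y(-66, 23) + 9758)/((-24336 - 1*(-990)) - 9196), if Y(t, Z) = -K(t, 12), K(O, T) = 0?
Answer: -4879/16271 ≈ -0.29986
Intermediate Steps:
Y(t, Z) = 0 (Y(t, Z) = -1*0 = 0)
(Y(-66, 23) + 9758)/((-24336 - 1*(-990)) - 9196) = (0 + 9758)/((-24336 - 1*(-990)) - 9196) = 9758/((-24336 + 990) - 9196) = 9758/(-23346 - 9196) = 9758/(-32542) = 9758*(-1/32542) = -4879/16271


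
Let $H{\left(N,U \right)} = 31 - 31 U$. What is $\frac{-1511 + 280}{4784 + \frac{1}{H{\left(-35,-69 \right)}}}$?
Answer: $- \frac{2671270}{10381281} \approx -0.25732$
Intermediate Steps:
$H{\left(N,U \right)} = 31 - 31 U$
$\frac{-1511 + 280}{4784 + \frac{1}{H{\left(-35,-69 \right)}}} = \frac{-1511 + 280}{4784 + \frac{1}{31 - -2139}} = - \frac{1231}{4784 + \frac{1}{31 + 2139}} = - \frac{1231}{4784 + \frac{1}{2170}} = - \frac{1231}{\frac{10381281}{2170}} = \left(-1231\right) \frac{2170}{10381281} = - \frac{2671270}{10381281}$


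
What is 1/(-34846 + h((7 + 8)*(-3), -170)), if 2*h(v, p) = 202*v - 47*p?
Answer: -1/35396 ≈ -2.8252e-5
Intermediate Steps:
h(v, p) = 101*v - 47*p/2 (h(v, p) = (202*v - 47*p)/2 = (-47*p + 202*v)/2 = 101*v - 47*p/2)
1/(-34846 + h((7 + 8)*(-3), -170)) = 1/(-34846 + (101*((7 + 8)*(-3)) - 47/2*(-170))) = 1/(-34846 + (101*(15*(-3)) + 3995)) = 1/(-34846 + (101*(-45) + 3995)) = 1/(-34846 + (-4545 + 3995)) = 1/(-34846 - 550) = 1/(-35396) = -1/35396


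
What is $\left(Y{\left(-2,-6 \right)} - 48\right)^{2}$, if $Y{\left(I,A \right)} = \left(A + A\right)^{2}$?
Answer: $9216$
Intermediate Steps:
$Y{\left(I,A \right)} = 4 A^{2}$ ($Y{\left(I,A \right)} = \left(2 A\right)^{2} = 4 A^{2}$)
$\left(Y{\left(-2,-6 \right)} - 48\right)^{2} = \left(4 \left(-6\right)^{2} - 48\right)^{2} = \left(4 \cdot 36 - 48\right)^{2} = \left(144 - 48\right)^{2} = 96^{2} = 9216$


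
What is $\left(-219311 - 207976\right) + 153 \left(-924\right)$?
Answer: $-568659$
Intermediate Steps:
$\left(-219311 - 207976\right) + 153 \left(-924\right) = -427287 - 141372 = -568659$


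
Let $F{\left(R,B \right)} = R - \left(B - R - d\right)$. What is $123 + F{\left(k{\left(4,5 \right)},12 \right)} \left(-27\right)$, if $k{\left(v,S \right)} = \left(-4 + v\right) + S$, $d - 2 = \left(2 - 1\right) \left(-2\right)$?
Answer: $177$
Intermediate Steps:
$d = 0$ ($d = 2 + \left(2 - 1\right) \left(-2\right) = 2 + 1 \left(-2\right) = 2 - 2 = 0$)
$k{\left(v,S \right)} = -4 + S + v$
$F{\left(R,B \right)} = - B + 2 R$ ($F{\left(R,B \right)} = R + \left(0 - \left(B - R\right)\right) = R - \left(B - R\right) = - B + 2 R$)
$123 + F{\left(k{\left(4,5 \right)},12 \right)} \left(-27\right) = 123 + \left(\left(-1\right) 12 + 2 \left(-4 + 5 + 4\right)\right) \left(-27\right) = 123 + \left(-12 + 2 \cdot 5\right) \left(-27\right) = 123 + \left(-12 + 10\right) \left(-27\right) = 123 - -54 = 123 + 54 = 177$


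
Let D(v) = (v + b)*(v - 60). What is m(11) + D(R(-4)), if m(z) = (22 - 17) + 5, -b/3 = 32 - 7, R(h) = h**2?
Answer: 2606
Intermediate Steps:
b = -75 (b = -3*(32 - 7) = -3*25 = -75)
D(v) = (-75 + v)*(-60 + v) (D(v) = (v - 75)*(v - 60) = (-75 + v)*(-60 + v))
m(z) = 10 (m(z) = 5 + 5 = 10)
m(11) + D(R(-4)) = 10 + (4500 + ((-4)**2)**2 - 135*(-4)**2) = 10 + (4500 + 16**2 - 135*16) = 10 + (4500 + 256 - 2160) = 10 + 2596 = 2606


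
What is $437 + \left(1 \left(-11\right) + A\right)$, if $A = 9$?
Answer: $435$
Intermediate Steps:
$437 + \left(1 \left(-11\right) + A\right) = 437 + \left(1 \left(-11\right) + 9\right) = 437 + \left(-11 + 9\right) = 437 - 2 = 435$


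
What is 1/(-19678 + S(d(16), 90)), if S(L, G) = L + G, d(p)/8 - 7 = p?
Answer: -1/19404 ≈ -5.1536e-5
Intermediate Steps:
d(p) = 56 + 8*p
S(L, G) = G + L
1/(-19678 + S(d(16), 90)) = 1/(-19678 + (90 + (56 + 8*16))) = 1/(-19678 + (90 + (56 + 128))) = 1/(-19678 + (90 + 184)) = 1/(-19678 + 274) = 1/(-19404) = -1/19404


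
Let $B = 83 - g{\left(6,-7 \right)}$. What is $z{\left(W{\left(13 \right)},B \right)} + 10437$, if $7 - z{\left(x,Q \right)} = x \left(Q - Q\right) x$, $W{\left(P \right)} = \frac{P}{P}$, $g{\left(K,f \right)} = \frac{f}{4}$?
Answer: $10444$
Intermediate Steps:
$g{\left(K,f \right)} = \frac{f}{4}$ ($g{\left(K,f \right)} = f \frac{1}{4} = \frac{f}{4}$)
$W{\left(P \right)} = 1$
$B = \frac{339}{4}$ ($B = 83 - \frac{1}{4} \left(-7\right) = 83 - - \frac{7}{4} = 83 + \frac{7}{4} = \frac{339}{4} \approx 84.75$)
$z{\left(x,Q \right)} = 7$ ($z{\left(x,Q \right)} = 7 - x \left(Q - Q\right) x = 7 - x 0 x = 7 - 0 x = 7 - 0 = 7 + 0 = 7$)
$z{\left(W{\left(13 \right)},B \right)} + 10437 = 7 + 10437 = 10444$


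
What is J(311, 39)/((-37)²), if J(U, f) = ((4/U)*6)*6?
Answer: 144/425759 ≈ 0.00033822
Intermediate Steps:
J(U, f) = 144/U (J(U, f) = (24/U)*6 = 144/U)
J(311, 39)/((-37)²) = (144/311)/((-37)²) = (144*(1/311))/1369 = (144/311)*(1/1369) = 144/425759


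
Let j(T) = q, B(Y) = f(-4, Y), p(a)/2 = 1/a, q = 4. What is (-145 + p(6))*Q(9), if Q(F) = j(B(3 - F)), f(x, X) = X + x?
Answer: -1736/3 ≈ -578.67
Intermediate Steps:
p(a) = 2/a
B(Y) = -4 + Y (B(Y) = Y - 4 = -4 + Y)
j(T) = 4
Q(F) = 4
(-145 + p(6))*Q(9) = (-145 + 2/6)*4 = (-145 + 2*(⅙))*4 = (-145 + ⅓)*4 = -434/3*4 = -1736/3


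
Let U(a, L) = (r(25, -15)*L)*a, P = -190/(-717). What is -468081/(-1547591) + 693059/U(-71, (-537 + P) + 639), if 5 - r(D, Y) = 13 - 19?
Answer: -32270821055283/3853235404348 ≈ -8.3750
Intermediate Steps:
P = 190/717 (P = -190*(-1/717) = 190/717 ≈ 0.26499)
r(D, Y) = 11 (r(D, Y) = 5 - (13 - 19) = 5 - 1*(-6) = 5 + 6 = 11)
U(a, L) = 11*L*a (U(a, L) = (11*L)*a = 11*L*a)
-468081/(-1547591) + 693059/U(-71, (-537 + P) + 639) = -468081/(-1547591) + 693059/((11*((-537 + 190/717) + 639)*(-71))) = -468081*(-1/1547591) + 693059/((11*(-384839/717 + 639)*(-71))) = 468081/1547591 + 693059/((11*(73324/717)*(-71))) = 468081/1547591 + 693059/(-57266044/717) = 468081/1547591 + 693059*(-717/57266044) = 468081/1547591 - 21605361/2489828 = -32270821055283/3853235404348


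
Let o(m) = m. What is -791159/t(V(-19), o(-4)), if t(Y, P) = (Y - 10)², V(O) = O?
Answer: -791159/841 ≈ -940.74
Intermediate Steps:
t(Y, P) = (-10 + Y)²
-791159/t(V(-19), o(-4)) = -791159/(-10 - 19)² = -791159/((-29)²) = -791159/841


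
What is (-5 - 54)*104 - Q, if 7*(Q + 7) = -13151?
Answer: -29752/7 ≈ -4250.3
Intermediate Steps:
Q = -13200/7 (Q = -7 + (⅐)*(-13151) = -7 - 13151/7 = -13200/7 ≈ -1885.7)
(-5 - 54)*104 - Q = (-5 - 54)*104 - 1*(-13200/7) = -59*104 + 13200/7 = -6136 + 13200/7 = -29752/7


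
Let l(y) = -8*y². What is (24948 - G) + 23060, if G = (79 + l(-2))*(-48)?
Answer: 50264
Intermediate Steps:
G = -2256 (G = (79 - 8*(-2)²)*(-48) = (79 - 8*4)*(-48) = (79 - 32)*(-48) = 47*(-48) = -2256)
(24948 - G) + 23060 = (24948 - 1*(-2256)) + 23060 = (24948 + 2256) + 23060 = 27204 + 23060 = 50264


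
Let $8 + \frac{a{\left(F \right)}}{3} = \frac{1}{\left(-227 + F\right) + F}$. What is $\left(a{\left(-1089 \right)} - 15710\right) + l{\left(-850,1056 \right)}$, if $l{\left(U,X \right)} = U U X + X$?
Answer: $\frac{1834883499407}{2405} \approx 7.6295 \cdot 10^{8}$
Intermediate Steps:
$l{\left(U,X \right)} = X + X U^{2}$ ($l{\left(U,X \right)} = U^{2} X + X = X U^{2} + X = X + X U^{2}$)
$a{\left(F \right)} = -24 + \frac{3}{-227 + 2 F}$ ($a{\left(F \right)} = -24 + \frac{3}{\left(-227 + F\right) + F} = -24 + \frac{3}{-227 + 2 F}$)
$\left(a{\left(-1089 \right)} - 15710\right) + l{\left(-850,1056 \right)} = \left(\frac{3 \left(1817 - -17424\right)}{-227 + 2 \left(-1089\right)} - 15710\right) + 1056 \left(1 + \left(-850\right)^{2}\right) = \left(\frac{3 \left(1817 + 17424\right)}{-227 - 2178} - 15710\right) + 1056 \left(1 + 722500\right) = \left(3 \frac{1}{-2405} \cdot 19241 - 15710\right) + 1056 \cdot 722501 = \left(3 \left(- \frac{1}{2405}\right) 19241 - 15710\right) + 762961056 = \left(- \frac{57723}{2405} - 15710\right) + 762961056 = - \frac{37840273}{2405} + 762961056 = \frac{1834883499407}{2405}$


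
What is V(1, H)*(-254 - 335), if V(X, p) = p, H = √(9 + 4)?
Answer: -589*√13 ≈ -2123.7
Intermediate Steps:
H = √13 ≈ 3.6056
V(1, H)*(-254 - 335) = √13*(-254 - 335) = √13*(-589) = -589*√13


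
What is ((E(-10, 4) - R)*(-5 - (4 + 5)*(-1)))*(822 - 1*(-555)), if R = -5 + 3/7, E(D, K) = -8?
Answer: -132192/7 ≈ -18885.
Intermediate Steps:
R = -32/7 (R = -5 + 3*(1/7) = -5 + 3/7 = -32/7 ≈ -4.5714)
((E(-10, 4) - R)*(-5 - (4 + 5)*(-1)))*(822 - 1*(-555)) = ((-8 - 1*(-32/7))*(-5 - (4 + 5)*(-1)))*(822 - 1*(-555)) = ((-8 + 32/7)*(-5 - 9*(-1)))*(822 + 555) = -24*(-5 - 1*(-9))/7*1377 = -24*(-5 + 9)/7*1377 = -24/7*4*1377 = -96/7*1377 = -132192/7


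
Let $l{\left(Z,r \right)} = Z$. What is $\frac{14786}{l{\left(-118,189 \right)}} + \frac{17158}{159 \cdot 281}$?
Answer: $- \frac{329299525}{2636061} \approx -124.92$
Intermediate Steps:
$\frac{14786}{l{\left(-118,189 \right)}} + \frac{17158}{159 \cdot 281} = \frac{14786}{-118} + \frac{17158}{159 \cdot 281} = 14786 \left(- \frac{1}{118}\right) + \frac{17158}{44679} = - \frac{7393}{59} + 17158 \cdot \frac{1}{44679} = - \frac{7393}{59} + \frac{17158}{44679} = - \frac{329299525}{2636061}$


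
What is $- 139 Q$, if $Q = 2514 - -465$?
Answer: $-414081$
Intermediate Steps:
$Q = 2979$ ($Q = 2514 + 465 = 2979$)
$- 139 Q = \left(-139\right) 2979 = -414081$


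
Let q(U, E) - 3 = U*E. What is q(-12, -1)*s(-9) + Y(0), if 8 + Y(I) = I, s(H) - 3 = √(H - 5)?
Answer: 37 + 15*I*√14 ≈ 37.0 + 56.125*I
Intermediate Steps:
s(H) = 3 + √(-5 + H) (s(H) = 3 + √(H - 5) = 3 + √(-5 + H))
Y(I) = -8 + I
q(U, E) = 3 + E*U (q(U, E) = 3 + U*E = 3 + E*U)
q(-12, -1)*s(-9) + Y(0) = (3 - 1*(-12))*(3 + √(-5 - 9)) + (-8 + 0) = (3 + 12)*(3 + √(-14)) - 8 = 15*(3 + I*√14) - 8 = (45 + 15*I*√14) - 8 = 37 + 15*I*√14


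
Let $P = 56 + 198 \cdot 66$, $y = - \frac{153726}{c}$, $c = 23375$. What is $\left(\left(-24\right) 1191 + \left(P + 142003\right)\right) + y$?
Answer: $\frac{2957788899}{23375} \approx 1.2654 \cdot 10^{5}$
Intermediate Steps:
$y = - \frac{153726}{23375} \approx -6.5765$
$P = 13124$ ($P = 56 + 13068 = 13124$)
$\left(\left(-24\right) 1191 + \left(P + 142003\right)\right) + y = \left(\left(-24\right) 1191 + \left(13124 + 142003\right)\right) - \frac{153726}{23375} = \left(-28584 + 155127\right) - \frac{153726}{23375} = 126543 - \frac{153726}{23375} = \frac{2957788899}{23375}$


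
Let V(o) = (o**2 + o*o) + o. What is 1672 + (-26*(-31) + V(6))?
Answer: 2556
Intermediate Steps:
V(o) = o + 2*o**2 (V(o) = (o**2 + o**2) + o = 2*o**2 + o = o + 2*o**2)
1672 + (-26*(-31) + V(6)) = 1672 + (-26*(-31) + 6*(1 + 2*6)) = 1672 + (806 + 6*(1 + 12)) = 1672 + (806 + 6*13) = 1672 + (806 + 78) = 1672 + 884 = 2556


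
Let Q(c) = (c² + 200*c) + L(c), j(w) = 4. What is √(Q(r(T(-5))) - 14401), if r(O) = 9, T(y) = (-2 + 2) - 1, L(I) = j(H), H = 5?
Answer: 2*I*√3129 ≈ 111.87*I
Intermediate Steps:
L(I) = 4
T(y) = -1 (T(y) = 0 - 1 = -1)
Q(c) = 4 + c² + 200*c (Q(c) = (c² + 200*c) + 4 = 4 + c² + 200*c)
√(Q(r(T(-5))) - 14401) = √((4 + 9² + 200*9) - 14401) = √((4 + 81 + 1800) - 14401) = √(1885 - 14401) = √(-12516) = 2*I*√3129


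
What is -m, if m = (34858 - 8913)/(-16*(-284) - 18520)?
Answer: 25945/13976 ≈ 1.8564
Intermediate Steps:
m = -25945/13976 (m = 25945/(4544 - 18520) = 25945/(-13976) = 25945*(-1/13976) = -25945/13976 ≈ -1.8564)
-m = -1*(-25945/13976) = 25945/13976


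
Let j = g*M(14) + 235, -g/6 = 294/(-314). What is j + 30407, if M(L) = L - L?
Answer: 30642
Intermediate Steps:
M(L) = 0
g = 882/157 (g = -1764/(-314) = -1764*(-1)/314 = -6*(-147/157) = 882/157 ≈ 5.6178)
j = 235 (j = (882/157)*0 + 235 = 0 + 235 = 235)
j + 30407 = 235 + 30407 = 30642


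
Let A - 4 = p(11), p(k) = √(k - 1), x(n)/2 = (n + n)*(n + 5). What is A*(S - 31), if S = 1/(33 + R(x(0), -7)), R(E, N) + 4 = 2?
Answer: -3840/31 - 960*√10/31 ≈ -221.80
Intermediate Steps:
x(n) = 4*n*(5 + n) (x(n) = 2*((n + n)*(n + 5)) = 2*((2*n)*(5 + n)) = 2*(2*n*(5 + n)) = 4*n*(5 + n))
p(k) = √(-1 + k)
A = 4 + √10 (A = 4 + √(-1 + 11) = 4 + √10 ≈ 7.1623)
R(E, N) = -2 (R(E, N) = -4 + 2 = -2)
S = 1/31 (S = 1/(33 - 2) = 1/31 ≈ 0.032258)
A*(S - 31) = (4 + √10)*(1/31 - 31) = (4 + √10)*(-960/31) = -3840/31 - 960*√10/31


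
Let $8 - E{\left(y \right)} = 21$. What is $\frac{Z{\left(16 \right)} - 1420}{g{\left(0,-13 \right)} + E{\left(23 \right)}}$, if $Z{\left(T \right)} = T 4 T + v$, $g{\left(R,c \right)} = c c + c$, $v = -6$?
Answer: $- \frac{402}{143} \approx -2.8112$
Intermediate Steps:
$E{\left(y \right)} = -13$ ($E{\left(y \right)} = 8 - 21 = -13$)
$g{\left(R,c \right)} = c + c^{2}$ ($g{\left(R,c \right)} = c^{2} + c = c + c^{2}$)
$Z{\left(T \right)} = -6 + 4 T^{2}$ ($Z{\left(T \right)} = T 4 T - 6 = 4 T T - 6 = 4 T^{2} - 6 = -6 + 4 T^{2}$)
$\frac{Z{\left(16 \right)} - 1420}{g{\left(0,-13 \right)} + E{\left(23 \right)}} = \frac{\left(-6 + 4 \cdot 16^{2}\right) - 1420}{- 13 \left(1 - 13\right) - 13} = \frac{\left(-6 + 4 \cdot 256\right) - 1420}{\left(-13\right) \left(-12\right) - 13} = \frac{\left(-6 + 1024\right) - 1420}{156 - 13} = \frac{1018 - 1420}{143} = \left(-402\right) \frac{1}{143} = - \frac{402}{143}$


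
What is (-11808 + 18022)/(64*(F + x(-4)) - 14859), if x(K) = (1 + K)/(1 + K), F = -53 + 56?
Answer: -6214/14603 ≈ -0.42553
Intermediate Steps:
F = 3
x(K) = 1
(-11808 + 18022)/(64*(F + x(-4)) - 14859) = (-11808 + 18022)/(64*(3 + 1) - 14859) = 6214/(64*4 - 14859) = 6214/(256 - 14859) = 6214/(-14603) = 6214*(-1/14603) = -6214/14603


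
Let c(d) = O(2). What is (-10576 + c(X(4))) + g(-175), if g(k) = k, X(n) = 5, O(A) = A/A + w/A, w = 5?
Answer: -21495/2 ≈ -10748.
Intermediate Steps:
O(A) = 1 + 5/A (O(A) = A/A + 5/A = 1 + 5/A)
c(d) = 7/2 (c(d) = (5 + 2)/2 = (½)*7 = 7/2)
(-10576 + c(X(4))) + g(-175) = (-10576 + 7/2) - 175 = -21145/2 - 175 = -21495/2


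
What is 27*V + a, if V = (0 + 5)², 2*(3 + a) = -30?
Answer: 657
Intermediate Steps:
a = -18 (a = -3 + (½)*(-30) = -3 - 15 = -18)
V = 25 (V = 5² = 25)
27*V + a = 27*25 - 18 = 675 - 18 = 657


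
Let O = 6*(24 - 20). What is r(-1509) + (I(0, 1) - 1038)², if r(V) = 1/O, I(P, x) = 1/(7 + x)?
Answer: 206819435/192 ≈ 1.0772e+6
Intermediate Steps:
O = 24 (O = 6*4 = 24)
r(V) = 1/24
r(-1509) + (I(0, 1) - 1038)² = 1/24 + (1/(7 + 1) - 1038)² = 1/24 + (1/8 - 1038)² = 1/24 + (⅛ - 1038)² = 1/24 + (-8303/8)² = 1/24 + 68939809/64 = 206819435/192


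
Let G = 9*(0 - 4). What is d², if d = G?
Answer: 1296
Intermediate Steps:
G = -36 (G = 9*(-4) = -36)
d = -36
d² = (-36)² = 1296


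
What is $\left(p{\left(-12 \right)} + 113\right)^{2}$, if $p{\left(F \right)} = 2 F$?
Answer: $7921$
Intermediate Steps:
$\left(p{\left(-12 \right)} + 113\right)^{2} = \left(2 \left(-12\right) + 113\right)^{2} = \left(-24 + 113\right)^{2} = 89^{2} = 7921$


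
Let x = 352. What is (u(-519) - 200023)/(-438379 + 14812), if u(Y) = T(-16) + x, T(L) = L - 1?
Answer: 199688/423567 ≈ 0.47144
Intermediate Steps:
T(L) = -1 + L
u(Y) = 335 (u(Y) = (-1 - 16) + 352 = -17 + 352 = 335)
(u(-519) - 200023)/(-438379 + 14812) = (335 - 200023)/(-438379 + 14812) = -199688/(-423567) = -199688*(-1/423567) = 199688/423567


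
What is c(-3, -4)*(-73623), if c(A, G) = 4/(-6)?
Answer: 49082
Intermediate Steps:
c(A, G) = -⅔ (c(A, G) = 4*(-⅙) = -⅔)
c(-3, -4)*(-73623) = -⅔*(-73623) = 49082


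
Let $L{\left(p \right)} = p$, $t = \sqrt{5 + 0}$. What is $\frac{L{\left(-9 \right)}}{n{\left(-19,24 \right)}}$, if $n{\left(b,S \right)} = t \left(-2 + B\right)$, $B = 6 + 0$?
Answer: $- \frac{9 \sqrt{5}}{20} \approx -1.0062$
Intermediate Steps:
$t = \sqrt{5} \approx 2.2361$
$B = 6$
$n{\left(b,S \right)} = 4 \sqrt{5}$ ($n{\left(b,S \right)} = \sqrt{5} \left(-2 + 6\right) = \sqrt{5} \cdot 4 = 4 \sqrt{5}$)
$\frac{L{\left(-9 \right)}}{n{\left(-19,24 \right)}} = - \frac{9}{4 \sqrt{5}} = - 9 \frac{\sqrt{5}}{20} = - \frac{9 \sqrt{5}}{20}$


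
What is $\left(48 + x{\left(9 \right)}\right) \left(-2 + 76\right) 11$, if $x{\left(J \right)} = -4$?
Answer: $35816$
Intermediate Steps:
$\left(48 + x{\left(9 \right)}\right) \left(-2 + 76\right) 11 = \left(48 - 4\right) \left(-2 + 76\right) 11 = 44 \cdot 74 \cdot 11 = 3256 \cdot 11 = 35816$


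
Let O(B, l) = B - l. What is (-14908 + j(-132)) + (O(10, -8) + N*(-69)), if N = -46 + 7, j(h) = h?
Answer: -12331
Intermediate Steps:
N = -39
(-14908 + j(-132)) + (O(10, -8) + N*(-69)) = (-14908 - 132) + ((10 - 1*(-8)) - 39*(-69)) = -15040 + ((10 + 8) + 2691) = -15040 + (18 + 2691) = -15040 + 2709 = -12331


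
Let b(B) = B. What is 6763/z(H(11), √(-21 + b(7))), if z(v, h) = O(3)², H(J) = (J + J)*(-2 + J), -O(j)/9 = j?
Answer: 6763/729 ≈ 9.2771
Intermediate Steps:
O(j) = -9*j
H(J) = 2*J*(-2 + J) (H(J) = (2*J)*(-2 + J) = 2*J*(-2 + J))
z(v, h) = 729 (z(v, h) = (-9*3)² = (-27)² = 729)
6763/z(H(11), √(-21 + b(7))) = 6763/729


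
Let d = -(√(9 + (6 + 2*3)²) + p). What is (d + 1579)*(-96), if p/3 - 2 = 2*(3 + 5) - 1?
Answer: -146688 + 288*√17 ≈ -1.4550e+5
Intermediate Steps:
p = 51 (p = 6 + 3*(2*(3 + 5) - 1) = 6 + 3*(2*8 - 1) = 6 + 3*(16 - 1) = 6 + 3*15 = 6 + 45 = 51)
d = -51 - 3*√17 (d = -(√(9 + (6 + 2*3)²) + 51) = -(√(9 + (6 + 6)²) + 51) = -(√(9 + 12²) + 51) = -(√(9 + 144) + 51) = -(√153 + 51) = -(3*√17 + 51) = -(51 + 3*√17) = -51 - 3*√17 ≈ -63.369)
(d + 1579)*(-96) = ((-51 - 3*√17) + 1579)*(-96) = (1528 - 3*√17)*(-96) = -146688 + 288*√17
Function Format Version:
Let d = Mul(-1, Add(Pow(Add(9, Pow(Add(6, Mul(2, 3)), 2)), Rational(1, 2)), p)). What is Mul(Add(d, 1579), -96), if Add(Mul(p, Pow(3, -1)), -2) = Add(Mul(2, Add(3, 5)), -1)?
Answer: Add(-146688, Mul(288, Pow(17, Rational(1, 2)))) ≈ -1.4550e+5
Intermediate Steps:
p = 51 (p = Add(6, Mul(3, Add(Mul(2, Add(3, 5)), -1))) = Add(6, Mul(3, Add(Mul(2, 8), -1))) = Add(6, Mul(3, Add(16, -1))) = Add(6, Mul(3, 15)) = Add(6, 45) = 51)
d = Add(-51, Mul(-3, Pow(17, Rational(1, 2)))) (d = Mul(-1, Add(Pow(Add(9, Pow(Add(6, Mul(2, 3)), 2)), Rational(1, 2)), 51)) = Mul(-1, Add(Pow(Add(9, Pow(Add(6, 6), 2)), Rational(1, 2)), 51)) = Mul(-1, Add(Pow(Add(9, Pow(12, 2)), Rational(1, 2)), 51)) = Mul(-1, Add(Pow(Add(9, 144), Rational(1, 2)), 51)) = Mul(-1, Add(Pow(153, Rational(1, 2)), 51)) = Mul(-1, Add(Mul(3, Pow(17, Rational(1, 2))), 51)) = Mul(-1, Add(51, Mul(3, Pow(17, Rational(1, 2))))) = Add(-51, Mul(-3, Pow(17, Rational(1, 2)))) ≈ -63.369)
Mul(Add(d, 1579), -96) = Mul(Add(Add(-51, Mul(-3, Pow(17, Rational(1, 2)))), 1579), -96) = Mul(Add(1528, Mul(-3, Pow(17, Rational(1, 2)))), -96) = Add(-146688, Mul(288, Pow(17, Rational(1, 2))))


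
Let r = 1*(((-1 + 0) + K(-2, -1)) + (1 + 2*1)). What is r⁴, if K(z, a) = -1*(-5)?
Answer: 2401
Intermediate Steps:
K(z, a) = 5
r = 7 (r = 1*(((-1 + 0) + 5) + (1 + 2*1)) = 1*((-1 + 5) + (1 + 2)) = 1*(4 + 3) = 1*7 = 7)
r⁴ = 7⁴ = 2401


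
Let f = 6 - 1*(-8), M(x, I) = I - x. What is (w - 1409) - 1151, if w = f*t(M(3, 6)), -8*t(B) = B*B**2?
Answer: -10429/4 ≈ -2607.3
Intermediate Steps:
f = 14 (f = 6 + 8 = 14)
t(B) = -B**3/8 (t(B) = -B*B**2/8 = -B**3/8)
w = -189/4 (w = 14*(-(6 - 1*3)**3/8) = 14*(-(6 - 3)**3/8) = 14*(-1/8*3**3) = 14*(-1/8*27) = 14*(-27/8) = -189/4 ≈ -47.250)
(w - 1409) - 1151 = (-189/4 - 1409) - 1151 = -5825/4 - 1151 = -10429/4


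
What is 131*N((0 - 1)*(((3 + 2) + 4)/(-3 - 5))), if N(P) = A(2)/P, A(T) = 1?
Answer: 1048/9 ≈ 116.44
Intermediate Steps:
N(P) = 1/P
131*N((0 - 1)*(((3 + 2) + 4)/(-3 - 5))) = 131/(((0 - 1)*(((3 + 2) + 4)/(-3 - 5)))) = 131/((-(5 + 4)/(-8))) = 131/((-9*(-1)/8)) = 131/((-1*(-9/8))) = 131/(9/8) = 131*(8/9) = 1048/9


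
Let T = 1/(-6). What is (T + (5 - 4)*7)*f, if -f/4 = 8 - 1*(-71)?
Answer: -6478/3 ≈ -2159.3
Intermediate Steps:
T = -⅙ ≈ -0.16667
f = -316 (f = -4*(8 - 1*(-71)) = -4*(8 + 71) = -4*79 = -316)
(T + (5 - 4)*7)*f = (-⅙ + (5 - 4)*7)*(-316) = (-⅙ + 1*7)*(-316) = (-⅙ + 7)*(-316) = (41/6)*(-316) = -6478/3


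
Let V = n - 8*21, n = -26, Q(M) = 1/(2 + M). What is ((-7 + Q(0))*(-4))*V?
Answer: -5044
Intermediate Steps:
V = -194 (V = -26 - 8*21 = -26 - 168 = -194)
((-7 + Q(0))*(-4))*V = ((-7 + 1/(2 + 0))*(-4))*(-194) = ((-7 + 1/2)*(-4))*(-194) = ((-7 + ½)*(-4))*(-194) = -13/2*(-4)*(-194) = 26*(-194) = -5044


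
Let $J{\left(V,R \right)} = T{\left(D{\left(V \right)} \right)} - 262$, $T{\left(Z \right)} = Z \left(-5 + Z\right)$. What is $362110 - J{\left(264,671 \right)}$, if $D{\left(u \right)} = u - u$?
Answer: $362372$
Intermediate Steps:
$D{\left(u \right)} = 0$
$J{\left(V,R \right)} = -262$ ($J{\left(V,R \right)} = 0 \left(-5 + 0\right) - 262 = 0 \left(-5\right) - 262 = 0 - 262 = -262$)
$362110 - J{\left(264,671 \right)} = 362110 - -262 = 362110 + 262 = 362372$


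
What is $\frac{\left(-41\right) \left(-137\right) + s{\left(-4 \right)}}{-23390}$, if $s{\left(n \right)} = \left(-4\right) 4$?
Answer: $- \frac{5601}{23390} \approx -0.23946$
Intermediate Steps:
$s{\left(n \right)} = -16$
$\frac{\left(-41\right) \left(-137\right) + s{\left(-4 \right)}}{-23390} = \frac{\left(-41\right) \left(-137\right) - 16}{-23390} = \left(5617 - 16\right) \left(- \frac{1}{23390}\right) = 5601 \left(- \frac{1}{23390}\right) = - \frac{5601}{23390}$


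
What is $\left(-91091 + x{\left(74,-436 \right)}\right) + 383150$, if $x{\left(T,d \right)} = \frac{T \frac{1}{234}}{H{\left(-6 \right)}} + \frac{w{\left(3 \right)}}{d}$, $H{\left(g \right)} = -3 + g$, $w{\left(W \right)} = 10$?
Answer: $\frac{67043298355}{229554} \approx 2.9206 \cdot 10^{5}$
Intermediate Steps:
$x{\left(T,d \right)} = \frac{10}{d} - \frac{T}{2106}$ ($x{\left(T,d \right)} = \frac{T \frac{1}{234}}{-3 - 6} + \frac{10}{d} = \frac{T \frac{1}{234}}{-9} + \frac{10}{d} = \frac{T}{234} \left(- \frac{1}{9}\right) + \frac{10}{d} = - \frac{T}{2106} + \frac{10}{d} = \frac{10}{d} - \frac{T}{2106}$)
$\left(-91091 + x{\left(74,-436 \right)}\right) + 383150 = \left(-91091 + \left(\frac{10}{-436} - \frac{37}{1053}\right)\right) + 383150 = \left(-91091 + \left(10 \left(- \frac{1}{436}\right) - \frac{37}{1053}\right)\right) + 383150 = \left(-91091 - \frac{13331}{229554}\right) + 383150 = - \frac{20910316745}{229554} + 383150 = \frac{67043298355}{229554}$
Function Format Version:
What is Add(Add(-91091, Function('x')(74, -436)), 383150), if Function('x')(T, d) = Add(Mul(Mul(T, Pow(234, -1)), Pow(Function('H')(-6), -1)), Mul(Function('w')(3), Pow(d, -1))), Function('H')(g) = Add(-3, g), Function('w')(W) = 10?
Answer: Rational(67043298355, 229554) ≈ 2.9206e+5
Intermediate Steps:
Function('x')(T, d) = Add(Mul(10, Pow(d, -1)), Mul(Rational(-1, 2106), T)) (Function('x')(T, d) = Add(Mul(Mul(T, Pow(234, -1)), Pow(Add(-3, -6), -1)), Mul(10, Pow(d, -1))) = Add(Mul(Mul(T, Rational(1, 234)), Pow(-9, -1)), Mul(10, Pow(d, -1))) = Add(Mul(Mul(Rational(1, 234), T), Rational(-1, 9)), Mul(10, Pow(d, -1))) = Add(Mul(Rational(-1, 2106), T), Mul(10, Pow(d, -1))) = Add(Mul(10, Pow(d, -1)), Mul(Rational(-1, 2106), T)))
Add(Add(-91091, Function('x')(74, -436)), 383150) = Add(Add(-91091, Add(Mul(10, Pow(-436, -1)), Mul(Rational(-1, 2106), 74))), 383150) = Add(Add(-91091, Add(Mul(10, Rational(-1, 436)), Rational(-37, 1053))), 383150) = Add(Add(-91091, Add(Rational(-5, 218), Rational(-37, 1053))), 383150) = Add(Add(-91091, Rational(-13331, 229554)), 383150) = Add(Rational(-20910316745, 229554), 383150) = Rational(67043298355, 229554)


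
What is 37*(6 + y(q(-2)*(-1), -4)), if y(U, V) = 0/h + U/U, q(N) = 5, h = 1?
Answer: 259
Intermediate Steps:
y(U, V) = 1 (y(U, V) = 0/1 + U/U = 0*1 + 1 = 0 + 1 = 1)
37*(6 + y(q(-2)*(-1), -4)) = 37*(6 + 1) = 37*7 = 259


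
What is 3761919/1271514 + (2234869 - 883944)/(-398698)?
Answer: -18154205749/42245840731 ≈ -0.42973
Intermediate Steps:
3761919/1271514 + (2234869 - 883944)/(-398698) = 3761919*(1/1271514) + 1350925*(-1/398698) = 1253973/423838 - 1350925/398698 = -18154205749/42245840731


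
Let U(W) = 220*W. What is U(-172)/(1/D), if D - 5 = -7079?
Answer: 267680160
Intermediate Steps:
D = -7074 (D = 5 - 7079 = -7074)
U(-172)/(1/D) = (220*(-172))/(1/(-7074)) = -37840/(-1/7074) = -37840*(-7074) = 267680160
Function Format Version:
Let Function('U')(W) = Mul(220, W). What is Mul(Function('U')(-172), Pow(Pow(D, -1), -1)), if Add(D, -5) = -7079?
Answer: 267680160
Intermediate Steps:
D = -7074 (D = Add(5, -7079) = -7074)
Mul(Function('U')(-172), Pow(Pow(D, -1), -1)) = Mul(Mul(220, -172), Pow(Pow(-7074, -1), -1)) = Mul(-37840, Pow(Rational(-1, 7074), -1)) = Mul(-37840, -7074) = 267680160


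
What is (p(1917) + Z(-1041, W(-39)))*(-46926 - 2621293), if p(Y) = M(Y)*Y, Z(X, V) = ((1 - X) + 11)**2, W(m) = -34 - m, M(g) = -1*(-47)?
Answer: -3198949104852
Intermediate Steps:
M(g) = 47
Z(X, V) = (12 - X)**2
p(Y) = 47*Y
(p(1917) + Z(-1041, W(-39)))*(-46926 - 2621293) = (47*1917 + (-12 - 1041)**2)*(-46926 - 2621293) = (90099 + (-1053)**2)*(-2668219) = (90099 + 1108809)*(-2668219) = 1198908*(-2668219) = -3198949104852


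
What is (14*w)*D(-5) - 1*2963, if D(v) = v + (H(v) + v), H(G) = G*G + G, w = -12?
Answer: -4643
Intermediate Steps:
H(G) = G + G² (H(G) = G² + G = G + G²)
D(v) = 2*v + v*(1 + v) (D(v) = v + (v*(1 + v) + v) = v + (v + v*(1 + v)) = 2*v + v*(1 + v))
(14*w)*D(-5) - 1*2963 = (14*(-12))*(-5*(3 - 5)) - 1*2963 = -(-840)*(-2) - 2963 = -168*10 - 2963 = -1680 - 2963 = -4643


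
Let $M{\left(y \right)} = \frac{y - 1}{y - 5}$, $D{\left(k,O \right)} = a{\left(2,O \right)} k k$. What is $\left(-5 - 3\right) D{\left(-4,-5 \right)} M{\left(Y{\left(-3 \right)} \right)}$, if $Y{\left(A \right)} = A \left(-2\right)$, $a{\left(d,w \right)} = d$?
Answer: $-1280$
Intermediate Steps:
$D{\left(k,O \right)} = 2 k^{2}$ ($D{\left(k,O \right)} = 2 k k = 2 k^{2}$)
$Y{\left(A \right)} = - 2 A$
$M{\left(y \right)} = \frac{-1 + y}{-5 + y}$
$\left(-5 - 3\right) D{\left(-4,-5 \right)} M{\left(Y{\left(-3 \right)} \right)} = \left(-5 - 3\right) 2 \left(-4\right)^{2} \frac{-1 - -6}{-5 - -6} = \left(-5 - 3\right) 2 \cdot 16 \frac{-1 + 6}{-5 + 6} = \left(-8\right) 32 \cdot 1^{-1} \cdot 5 = - 256 \cdot 1 \cdot 5 = \left(-256\right) 5 = -1280$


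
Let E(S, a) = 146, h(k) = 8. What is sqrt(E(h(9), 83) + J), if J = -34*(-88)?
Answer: sqrt(3138) ≈ 56.018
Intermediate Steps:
J = 2992
sqrt(E(h(9), 83) + J) = sqrt(146 + 2992) = sqrt(3138)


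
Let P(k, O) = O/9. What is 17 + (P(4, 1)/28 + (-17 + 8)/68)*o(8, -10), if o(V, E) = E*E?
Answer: 4457/1071 ≈ 4.1615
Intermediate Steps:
P(k, O) = O/9 (P(k, O) = O*(1/9) = O/9)
o(V, E) = E**2
17 + (P(4, 1)/28 + (-17 + 8)/68)*o(8, -10) = 17 + (((1/9)*1)/28 + (-17 + 8)/68)*(-10)**2 = 17 + ((1/9)*(1/28) - 9*1/68)*100 = 17 + (1/252 - 9/68)*100 = 17 - 275/2142*100 = 17 - 13750/1071 = 4457/1071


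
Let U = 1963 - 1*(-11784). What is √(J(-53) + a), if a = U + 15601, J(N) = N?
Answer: 3*√3255 ≈ 171.16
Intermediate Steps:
U = 13747 (U = 1963 + 11784 = 13747)
a = 29348 (a = 13747 + 15601 = 29348)
√(J(-53) + a) = √(-53 + 29348) = √29295 = 3*√3255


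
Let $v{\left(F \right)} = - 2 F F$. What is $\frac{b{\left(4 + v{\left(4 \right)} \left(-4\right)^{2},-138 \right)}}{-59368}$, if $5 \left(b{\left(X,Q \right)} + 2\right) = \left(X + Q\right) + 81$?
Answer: $\frac{115}{59368} \approx 0.0019371$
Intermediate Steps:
$v{\left(F \right)} = - 2 F^{2}$
$b{\left(X,Q \right)} = \frac{71}{5} + \frac{Q}{5} + \frac{X}{5}$ ($b{\left(X,Q \right)} = -2 + \frac{\left(X + Q\right) + 81}{5} = -2 + \frac{\left(Q + X\right) + 81}{5} = -2 + \frac{81 + Q + X}{5} = -2 + \left(\frac{81}{5} + \frac{Q}{5} + \frac{X}{5}\right) = \frac{71}{5} + \frac{Q}{5} + \frac{X}{5}$)
$\frac{b{\left(4 + v{\left(4 \right)} \left(-4\right)^{2},-138 \right)}}{-59368} = \frac{\frac{71}{5} + \frac{1}{5} \left(-138\right) + \frac{4 + - 2 \cdot 4^{2} \left(-4\right)^{2}}{5}}{-59368} = \left(\frac{71}{5} - \frac{138}{5} + \frac{4 + \left(-2\right) 16 \cdot 16}{5}\right) \left(- \frac{1}{59368}\right) = \left(\frac{71}{5} - \frac{138}{5} + \frac{4 - 512}{5}\right) \left(- \frac{1}{59368}\right) = \left(\frac{71}{5} - \frac{138}{5} + \frac{1}{5} \left(-508\right)\right) \left(- \frac{1}{59368}\right) = \left(\frac{71}{5} - \frac{138}{5} - \frac{508}{5}\right) \left(- \frac{1}{59368}\right) = \left(-115\right) \left(- \frac{1}{59368}\right) = \frac{115}{59368}$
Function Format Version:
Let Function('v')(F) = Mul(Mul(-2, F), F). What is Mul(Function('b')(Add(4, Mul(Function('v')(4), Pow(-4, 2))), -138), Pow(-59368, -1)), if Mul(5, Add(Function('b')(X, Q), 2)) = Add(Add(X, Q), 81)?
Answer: Rational(115, 59368) ≈ 0.0019371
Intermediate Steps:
Function('v')(F) = Mul(-2, Pow(F, 2))
Function('b')(X, Q) = Add(Rational(71, 5), Mul(Rational(1, 5), Q), Mul(Rational(1, 5), X)) (Function('b')(X, Q) = Add(-2, Mul(Rational(1, 5), Add(Add(X, Q), 81))) = Add(-2, Mul(Rational(1, 5), Add(Add(Q, X), 81))) = Add(-2, Mul(Rational(1, 5), Add(81, Q, X))) = Add(-2, Add(Rational(81, 5), Mul(Rational(1, 5), Q), Mul(Rational(1, 5), X))) = Add(Rational(71, 5), Mul(Rational(1, 5), Q), Mul(Rational(1, 5), X)))
Mul(Function('b')(Add(4, Mul(Function('v')(4), Pow(-4, 2))), -138), Pow(-59368, -1)) = Mul(Add(Rational(71, 5), Mul(Rational(1, 5), -138), Mul(Rational(1, 5), Add(4, Mul(Mul(-2, Pow(4, 2)), Pow(-4, 2))))), Pow(-59368, -1)) = Mul(Add(Rational(71, 5), Rational(-138, 5), Mul(Rational(1, 5), Add(4, Mul(Mul(-2, 16), 16)))), Rational(-1, 59368)) = Mul(Add(Rational(71, 5), Rational(-138, 5), Mul(Rational(1, 5), Add(4, Mul(-32, 16)))), Rational(-1, 59368)) = Mul(Add(Rational(71, 5), Rational(-138, 5), Mul(Rational(1, 5), Add(4, -512))), Rational(-1, 59368)) = Mul(Add(Rational(71, 5), Rational(-138, 5), Mul(Rational(1, 5), -508)), Rational(-1, 59368)) = Mul(Add(Rational(71, 5), Rational(-138, 5), Rational(-508, 5)), Rational(-1, 59368)) = Mul(-115, Rational(-1, 59368)) = Rational(115, 59368)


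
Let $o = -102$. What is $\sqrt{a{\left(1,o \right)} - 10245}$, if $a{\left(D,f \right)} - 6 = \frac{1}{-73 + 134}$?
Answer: $\frac{i \sqrt{38099258}}{61} \approx 101.19 i$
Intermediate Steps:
$a{\left(D,f \right)} = \frac{367}{61}$ ($a{\left(D,f \right)} = 6 + \frac{1}{-73 + 134} = 6 + \frac{1}{61} = \frac{367}{61}$)
$\sqrt{a{\left(1,o \right)} - 10245} = \sqrt{\frac{367}{61} - 10245} = \sqrt{- \frac{624578}{61}} = \frac{i \sqrt{38099258}}{61}$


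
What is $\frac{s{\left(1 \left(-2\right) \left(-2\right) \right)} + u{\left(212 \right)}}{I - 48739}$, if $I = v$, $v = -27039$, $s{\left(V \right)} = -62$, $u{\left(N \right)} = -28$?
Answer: $\frac{45}{37889} \approx 0.0011877$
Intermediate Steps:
$I = -27039$
$\frac{s{\left(1 \left(-2\right) \left(-2\right) \right)} + u{\left(212 \right)}}{I - 48739} = \frac{-62 - 28}{-27039 - 48739} = - \frac{90}{-75778} = \left(-90\right) \left(- \frac{1}{75778}\right) = \frac{45}{37889}$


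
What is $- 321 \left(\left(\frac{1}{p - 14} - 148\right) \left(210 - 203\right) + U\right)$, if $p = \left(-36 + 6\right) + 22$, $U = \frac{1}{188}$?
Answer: $\frac{687933495}{2068} \approx 3.3266 \cdot 10^{5}$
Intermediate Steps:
$U = \frac{1}{188} \approx 0.0053191$
$p = -8$ ($p = -30 + 22 = -8$)
$- 321 \left(\left(\frac{1}{p - 14} - 148\right) \left(210 - 203\right) + U\right) = - 321 \left(\left(\frac{1}{-8 - 14} - 148\right) \left(210 - 203\right) + \frac{1}{188}\right) = - 321 \left(\left(\frac{1}{-22} - 148\right) 7 + \frac{1}{188}\right) = - 321 \left(\left(- \frac{1}{22} - 148\right) 7 + \frac{1}{188}\right) = - 321 \left(\left(- \frac{3257}{22}\right) 7 + \frac{1}{188}\right) = - 321 \left(- \frac{22799}{22} + \frac{1}{188}\right) = \left(-321\right) \left(- \frac{2143095}{2068}\right) = \frac{687933495}{2068}$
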